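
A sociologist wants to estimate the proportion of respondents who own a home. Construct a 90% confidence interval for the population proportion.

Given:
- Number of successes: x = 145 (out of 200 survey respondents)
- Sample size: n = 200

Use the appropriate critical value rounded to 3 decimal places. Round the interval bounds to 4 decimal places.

Sample proportion: p̂ = 145/200 = 0.725000

Check conditions for normal approximation:
  np̂ = 145 ≥ 10 ✓
  n(1-p̂) = 55 ≥ 10 ✓

The sample is large enough, so use a z-interval (normal approximation) for the proportion.

For 90% confidence, z* = 1.645 (from standard normal table)

Standard error: SE = √(p̂(1-p̂)/n) = √(0.725000×0.275000/200) = 0.03157333

Margin of error: E = z* × SE = 1.645 × 0.03157333 = 0.051938

Z-interval: p̂ ± E = 0.725000 ± 0.051938 = (0.673062, 0.776938)

Rounded to 4 decimal places:

(0.6731, 0.7769)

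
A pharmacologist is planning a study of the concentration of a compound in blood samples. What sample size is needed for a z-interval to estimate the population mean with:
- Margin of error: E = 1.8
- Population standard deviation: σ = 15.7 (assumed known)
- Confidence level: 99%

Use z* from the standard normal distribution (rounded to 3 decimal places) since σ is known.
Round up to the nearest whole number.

Using z* since population σ is known (z-interval formula).

For 99% confidence, z* = 2.576 (from standard normal table)

Sample size formula for z-interval: n = (z*σ/E)²

n = (2.576 × 15.7 / 1.8)²
  = (22.468444)²
  = 504.8310

Round up to the nearest whole number: n = 505

505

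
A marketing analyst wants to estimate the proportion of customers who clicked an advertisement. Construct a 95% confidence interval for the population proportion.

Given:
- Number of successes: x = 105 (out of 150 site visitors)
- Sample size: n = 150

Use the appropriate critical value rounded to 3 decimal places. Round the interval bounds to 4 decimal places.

Sample proportion: p̂ = 105/150 = 0.700000

Check conditions for normal approximation:
  np̂ = 105 ≥ 10 ✓
  n(1-p̂) = 45 ≥ 10 ✓

The sample is large enough, so use a z-interval (normal approximation) for the proportion.

For 95% confidence, z* = 1.96 (from standard normal table)

Standard error: SE = √(p̂(1-p̂)/n) = √(0.700000×0.300000/150) = 0.03741657

Margin of error: E = z* × SE = 1.96 × 0.03741657 = 0.073336

Z-interval: p̂ ± E = 0.700000 ± 0.073336 = (0.626664, 0.773336)

Rounded to 4 decimal places:

(0.6267, 0.7733)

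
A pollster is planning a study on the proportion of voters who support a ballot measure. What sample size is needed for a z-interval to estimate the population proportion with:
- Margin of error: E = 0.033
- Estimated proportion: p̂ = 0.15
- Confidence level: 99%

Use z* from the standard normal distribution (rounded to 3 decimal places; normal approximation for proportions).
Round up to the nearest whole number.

Using z* for proportion z-interval (normal approximation).

For 99% confidence, z* = 2.576 (from standard normal table)

Sample size formula for proportion z-interval: n = z*²p̂(1-p̂)/E²

n = 2.576² × 0.15 × 0.85 / 0.033²
  = 6.635776 × 0.1275 / 0.001089
  = 776.9159

Round up to the nearest whole number: n = 777

777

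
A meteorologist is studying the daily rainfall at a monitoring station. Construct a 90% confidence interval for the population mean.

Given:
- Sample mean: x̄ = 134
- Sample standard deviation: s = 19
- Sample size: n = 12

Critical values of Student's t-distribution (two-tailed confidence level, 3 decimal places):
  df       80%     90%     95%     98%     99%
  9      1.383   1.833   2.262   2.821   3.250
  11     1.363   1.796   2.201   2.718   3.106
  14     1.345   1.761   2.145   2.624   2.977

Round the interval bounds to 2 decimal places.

The population standard deviation σ is unknown (only the sample standard deviation s is given), so use a t-interval with df = n - 1 = 12 - 1 = 11.

For 90% confidence with df = 11, t* = 1.796 (from t-table)

Standard error: SE = s/√n = 19/√12 = 5.484828

Margin of error: E = t* × SE = 1.796 × 5.484828 = 9.8508

T-interval: x̄ ± E = 134 ± 9.8508 = (124.1492, 143.8508)

Rounded to 2 decimal places:

(124.15, 143.85)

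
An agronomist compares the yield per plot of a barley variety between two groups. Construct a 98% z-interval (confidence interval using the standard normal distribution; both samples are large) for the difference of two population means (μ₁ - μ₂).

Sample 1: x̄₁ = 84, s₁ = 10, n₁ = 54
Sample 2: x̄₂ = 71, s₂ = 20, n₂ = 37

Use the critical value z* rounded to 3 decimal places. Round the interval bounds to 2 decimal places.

Both samples are large (n₁ = 54 ≥ 30, n₂ = 37 ≥ 30), so a z-interval for the difference of means applies.

Point estimate: x̄₁ - x̄₂ = 84 - 71 = 13

Standard error: SE = √(s₁²/n₁ + s₂²/n₂)
= √(10²/54 + 20²/37)
= √(1.851852 + 10.810811)
= 3.558464

For 98% confidence, z* = 2.326 (from standard normal table)
Margin of error: E = z* × SE = 2.326 × 3.558464 = 8.2770

Z-interval: (x̄₁ - x̄₂) ± E = 13 ± 8.2770 = (4.7230, 21.2770)

Rounded to 2 decimal places:

(4.72, 21.28)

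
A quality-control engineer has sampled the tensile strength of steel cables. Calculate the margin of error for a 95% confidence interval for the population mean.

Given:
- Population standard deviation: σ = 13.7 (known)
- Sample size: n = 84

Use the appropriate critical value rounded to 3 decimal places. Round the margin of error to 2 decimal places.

The population standard deviation σ is known, so use the z-interval margin of error formula.

For 95% confidence, z* = 1.96 (from standard normal table)

Margin of error formula for z-interval: E = z* × σ/√n

E = 1.96 × 13.7/√84
  = 1.96 × 1.494793
  = 2.9298

Rounded to 2 decimal places:

2.93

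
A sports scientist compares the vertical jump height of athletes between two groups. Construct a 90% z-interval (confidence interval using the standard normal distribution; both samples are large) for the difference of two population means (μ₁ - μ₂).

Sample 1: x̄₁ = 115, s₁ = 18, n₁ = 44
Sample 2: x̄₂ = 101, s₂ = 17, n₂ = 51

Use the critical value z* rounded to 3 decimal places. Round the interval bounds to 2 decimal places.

Both samples are large (n₁ = 44 ≥ 30, n₂ = 51 ≥ 30), so a z-interval for the difference of means applies.

Point estimate: x̄₁ - x̄₂ = 115 - 101 = 14

Standard error: SE = √(s₁²/n₁ + s₂²/n₂)
= √(18²/44 + 17²/51)
= √(7.363636 + 5.666667)
= 3.609751

For 90% confidence, z* = 1.645 (from standard normal table)
Margin of error: E = z* × SE = 1.645 × 3.609751 = 5.9380

Z-interval: (x̄₁ - x̄₂) ± E = 14 ± 5.9380 = (8.0620, 19.9380)

Rounded to 2 decimal places:

(8.06, 19.94)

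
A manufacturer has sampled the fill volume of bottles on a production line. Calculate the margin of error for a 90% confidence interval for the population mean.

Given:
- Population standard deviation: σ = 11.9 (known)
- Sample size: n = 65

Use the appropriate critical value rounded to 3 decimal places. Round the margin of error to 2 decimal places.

The population standard deviation σ is known, so use the z-interval margin of error formula.

For 90% confidence, z* = 1.645 (from standard normal table)

Margin of error formula for z-interval: E = z* × σ/√n

E = 1.645 × 11.9/√65
  = 1.645 × 1.476013
  = 2.4280

Rounded to 2 decimal places:

2.43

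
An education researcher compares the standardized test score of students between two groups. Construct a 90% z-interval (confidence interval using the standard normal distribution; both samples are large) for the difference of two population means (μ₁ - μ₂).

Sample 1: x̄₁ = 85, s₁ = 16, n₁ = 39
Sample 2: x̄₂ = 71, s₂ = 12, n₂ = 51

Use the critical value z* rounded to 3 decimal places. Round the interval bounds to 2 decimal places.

Both samples are large (n₁ = 39 ≥ 30, n₂ = 51 ≥ 30), so a z-interval for the difference of means applies.

Point estimate: x̄₁ - x̄₂ = 85 - 71 = 14

Standard error: SE = √(s₁²/n₁ + s₂²/n₂)
= √(16²/39 + 12²/51)
= √(6.564103 + 2.823529)
= 3.063924

For 90% confidence, z* = 1.645 (from standard normal table)
Margin of error: E = z* × SE = 1.645 × 3.063924 = 5.0402

Z-interval: (x̄₁ - x̄₂) ± E = 14 ± 5.0402 = (8.9598, 19.0402)

Rounded to 2 decimal places:

(8.96, 19.04)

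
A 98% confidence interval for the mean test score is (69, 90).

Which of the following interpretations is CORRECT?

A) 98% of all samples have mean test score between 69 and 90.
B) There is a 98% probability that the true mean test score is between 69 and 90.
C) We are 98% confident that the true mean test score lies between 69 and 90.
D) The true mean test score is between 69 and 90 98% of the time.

A confidence interval represents our confidence in the procedure, not a probability statement about the parameter.

Key concept: If we repeated this sampling process many times and computed a 98% CI each time, about 98% of those intervals would contain the true population parameter.

For this specific interval (69, 90):
- Midpoint (point estimate): 79.5
- Margin of error: 10.5

The correct interpretation is the one stating confidence that the true parameter lies in the interval — option C.

C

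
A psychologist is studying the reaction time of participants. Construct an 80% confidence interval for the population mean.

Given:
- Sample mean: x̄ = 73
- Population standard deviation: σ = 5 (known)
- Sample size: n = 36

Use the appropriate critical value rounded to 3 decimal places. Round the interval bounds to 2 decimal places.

The population standard deviation σ is known, so use a z-interval (standard normal critical value).

For 80% confidence, z* = 1.282 (from standard normal table)

Standard error: SE = σ/√n = 5/√36 = 0.833333

Margin of error: E = z* × SE = 1.282 × 0.833333 = 1.0683

Z-interval: x̄ ± E = 73 ± 1.0683 = (71.9317, 74.0683)

Rounded to 2 decimal places:

(71.93, 74.07)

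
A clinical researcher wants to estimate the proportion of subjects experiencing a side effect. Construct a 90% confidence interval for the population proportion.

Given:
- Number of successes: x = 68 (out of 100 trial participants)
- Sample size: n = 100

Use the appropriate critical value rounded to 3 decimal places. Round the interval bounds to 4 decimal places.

Sample proportion: p̂ = 68/100 = 0.680000

Check conditions for normal approximation:
  np̂ = 68 ≥ 10 ✓
  n(1-p̂) = 32 ≥ 10 ✓

The sample is large enough, so use a z-interval (normal approximation) for the proportion.

For 90% confidence, z* = 1.645 (from standard normal table)

Standard error: SE = √(p̂(1-p̂)/n) = √(0.680000×0.320000/100) = 0.04664762

Margin of error: E = z* × SE = 1.645 × 0.04664762 = 0.076735

Z-interval: p̂ ± E = 0.680000 ± 0.076735 = (0.603265, 0.756735)

Rounded to 4 decimal places:

(0.6033, 0.7567)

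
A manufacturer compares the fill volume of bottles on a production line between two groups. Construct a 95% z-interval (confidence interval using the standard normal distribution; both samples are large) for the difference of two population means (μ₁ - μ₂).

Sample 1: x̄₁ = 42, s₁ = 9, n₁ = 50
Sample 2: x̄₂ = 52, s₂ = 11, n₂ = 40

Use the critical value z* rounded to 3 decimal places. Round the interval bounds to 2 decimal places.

Both samples are large (n₁ = 50 ≥ 30, n₂ = 40 ≥ 30), so a z-interval for the difference of means applies.

Point estimate: x̄₁ - x̄₂ = 42 - 52 = -10

Standard error: SE = √(s₁²/n₁ + s₂²/n₂)
= √(9²/50 + 11²/40)
= √(1.620000 + 3.025000)
= 2.155226

For 95% confidence, z* = 1.96 (from standard normal table)
Margin of error: E = z* × SE = 1.96 × 2.155226 = 4.2242

Z-interval: (x̄₁ - x̄₂) ± E = -10 ± 4.2242 = (-14.2242, -5.7758)

Rounded to 2 decimal places:

(-14.22, -5.78)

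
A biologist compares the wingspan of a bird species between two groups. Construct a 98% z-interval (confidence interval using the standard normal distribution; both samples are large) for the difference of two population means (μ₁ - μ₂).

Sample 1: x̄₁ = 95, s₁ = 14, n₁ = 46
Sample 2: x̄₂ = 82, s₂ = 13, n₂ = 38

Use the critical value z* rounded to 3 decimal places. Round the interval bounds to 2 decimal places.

Both samples are large (n₁ = 46 ≥ 30, n₂ = 38 ≥ 30), so a z-interval for the difference of means applies.

Point estimate: x̄₁ - x̄₂ = 95 - 82 = 13

Standard error: SE = √(s₁²/n₁ + s₂²/n₂)
= √(14²/46 + 13²/38)
= √(4.260870 + 4.447368)
= 2.950972

For 98% confidence, z* = 2.326 (from standard normal table)
Margin of error: E = z* × SE = 2.326 × 2.950972 = 6.8640

Z-interval: (x̄₁ - x̄₂) ± E = 13 ± 6.8640 = (6.1360, 19.8640)

Rounded to 2 decimal places:

(6.14, 19.86)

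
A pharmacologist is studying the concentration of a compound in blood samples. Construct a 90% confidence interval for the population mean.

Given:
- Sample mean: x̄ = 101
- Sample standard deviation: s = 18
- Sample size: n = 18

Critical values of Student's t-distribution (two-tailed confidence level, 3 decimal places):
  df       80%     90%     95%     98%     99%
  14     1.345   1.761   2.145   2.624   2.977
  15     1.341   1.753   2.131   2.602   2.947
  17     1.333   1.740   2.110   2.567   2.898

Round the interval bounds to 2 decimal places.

The population standard deviation σ is unknown (only the sample standard deviation s is given), so use a t-interval with df = n - 1 = 18 - 1 = 17.

For 90% confidence with df = 17, t* = 1.740 (from t-table)

Standard error: SE = s/√n = 18/√18 = 4.242641

Margin of error: E = t* × SE = 1.740 × 4.242641 = 7.3822

T-interval: x̄ ± E = 101 ± 7.3822 = (93.6178, 108.3822)

Rounded to 2 decimal places:

(93.62, 108.38)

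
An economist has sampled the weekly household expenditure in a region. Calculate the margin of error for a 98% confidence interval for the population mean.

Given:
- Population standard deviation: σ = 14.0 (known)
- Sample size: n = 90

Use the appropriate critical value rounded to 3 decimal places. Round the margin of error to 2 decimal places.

The population standard deviation σ is known, so use the z-interval margin of error formula.

For 98% confidence, z* = 2.326 (from standard normal table)

Margin of error formula for z-interval: E = z* × σ/√n

E = 2.326 × 14.0/√90
  = 2.326 × 1.475730
  = 3.4325

Rounded to 2 decimal places:

3.43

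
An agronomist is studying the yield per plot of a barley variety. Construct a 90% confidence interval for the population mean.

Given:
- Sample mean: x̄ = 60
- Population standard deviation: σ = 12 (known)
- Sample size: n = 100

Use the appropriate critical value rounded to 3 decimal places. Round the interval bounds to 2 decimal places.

The population standard deviation σ is known, so use a z-interval (standard normal critical value).

For 90% confidence, z* = 1.645 (from standard normal table)

Standard error: SE = σ/√n = 12/√100 = 1.200000

Margin of error: E = z* × SE = 1.645 × 1.200000 = 1.9740

Z-interval: x̄ ± E = 60 ± 1.9740 = (58.0260, 61.9740)

Rounded to 2 decimal places:

(58.03, 61.97)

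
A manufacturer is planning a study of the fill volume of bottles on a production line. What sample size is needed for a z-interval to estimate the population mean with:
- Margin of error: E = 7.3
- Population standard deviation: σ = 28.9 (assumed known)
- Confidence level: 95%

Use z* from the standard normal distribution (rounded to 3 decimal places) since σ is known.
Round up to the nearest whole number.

Using z* since population σ is known (z-interval formula).

For 95% confidence, z* = 1.96 (from standard normal table)

Sample size formula for z-interval: n = (z*σ/E)²

n = (1.96 × 28.9 / 7.3)²
  = (7.759452)²
  = 60.2091

Round up to the nearest whole number: n = 61

61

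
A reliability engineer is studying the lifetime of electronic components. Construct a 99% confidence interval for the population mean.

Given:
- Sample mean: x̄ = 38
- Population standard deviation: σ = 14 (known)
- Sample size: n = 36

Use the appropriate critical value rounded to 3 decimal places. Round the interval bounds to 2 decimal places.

The population standard deviation σ is known, so use a z-interval (standard normal critical value).

For 99% confidence, z* = 2.576 (from standard normal table)

Standard error: SE = σ/√n = 14/√36 = 2.333333

Margin of error: E = z* × SE = 2.576 × 2.333333 = 6.0107

Z-interval: x̄ ± E = 38 ± 6.0107 = (31.9893, 44.0107)

Rounded to 2 decimal places:

(31.99, 44.01)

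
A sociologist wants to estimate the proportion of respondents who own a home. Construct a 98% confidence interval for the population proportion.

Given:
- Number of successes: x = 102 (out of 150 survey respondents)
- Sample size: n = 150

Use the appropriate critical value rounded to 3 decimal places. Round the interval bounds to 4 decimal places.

Sample proportion: p̂ = 102/150 = 0.680000

Check conditions for normal approximation:
  np̂ = 102 ≥ 10 ✓
  n(1-p̂) = 48 ≥ 10 ✓

The sample is large enough, so use a z-interval (normal approximation) for the proportion.

For 98% confidence, z* = 2.326 (from standard normal table)

Standard error: SE = √(p̂(1-p̂)/n) = √(0.680000×0.320000/150) = 0.03808762

Margin of error: E = z* × SE = 2.326 × 0.03808762 = 0.088592

Z-interval: p̂ ± E = 0.680000 ± 0.088592 = (0.591408, 0.768592)

Rounded to 4 decimal places:

(0.5914, 0.7686)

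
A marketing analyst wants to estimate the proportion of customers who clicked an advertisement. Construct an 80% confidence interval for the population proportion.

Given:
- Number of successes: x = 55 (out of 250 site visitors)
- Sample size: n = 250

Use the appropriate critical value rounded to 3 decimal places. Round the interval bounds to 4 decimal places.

Sample proportion: p̂ = 55/250 = 0.220000

Check conditions for normal approximation:
  np̂ = 55 ≥ 10 ✓
  n(1-p̂) = 195 ≥ 10 ✓

The sample is large enough, so use a z-interval (normal approximation) for the proportion.

For 80% confidence, z* = 1.282 (from standard normal table)

Standard error: SE = √(p̂(1-p̂)/n) = √(0.220000×0.780000/250) = 0.02619924

Margin of error: E = z* × SE = 1.282 × 0.02619924 = 0.033587

Z-interval: p̂ ± E = 0.220000 ± 0.033587 = (0.186413, 0.253587)

Rounded to 4 decimal places:

(0.1864, 0.2536)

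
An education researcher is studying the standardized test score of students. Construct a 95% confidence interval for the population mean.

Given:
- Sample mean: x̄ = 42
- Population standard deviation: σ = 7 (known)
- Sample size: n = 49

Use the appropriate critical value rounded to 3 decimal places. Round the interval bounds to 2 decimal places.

The population standard deviation σ is known, so use a z-interval (standard normal critical value).

For 95% confidence, z* = 1.96 (from standard normal table)

Standard error: SE = σ/√n = 7/√49 = 1.000000

Margin of error: E = z* × SE = 1.96 × 1.000000 = 1.9600

Z-interval: x̄ ± E = 42 ± 1.9600 = (40.0400, 43.9600)

Rounded to 2 decimal places:

(40.04, 43.96)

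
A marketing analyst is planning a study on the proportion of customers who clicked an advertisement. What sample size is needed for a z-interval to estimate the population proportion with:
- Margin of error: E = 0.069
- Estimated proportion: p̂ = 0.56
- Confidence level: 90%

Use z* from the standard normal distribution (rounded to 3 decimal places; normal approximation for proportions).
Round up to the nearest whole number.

Using z* for proportion z-interval (normal approximation).

For 90% confidence, z* = 1.645 (from standard normal table)

Sample size formula for proportion z-interval: n = z*²p̂(1-p̂)/E²

n = 1.645² × 0.56 × 0.44 / 0.069²
  = 2.706025 × 0.2464 / 0.004761
  = 140.0472

Round up to the nearest whole number: n = 141

141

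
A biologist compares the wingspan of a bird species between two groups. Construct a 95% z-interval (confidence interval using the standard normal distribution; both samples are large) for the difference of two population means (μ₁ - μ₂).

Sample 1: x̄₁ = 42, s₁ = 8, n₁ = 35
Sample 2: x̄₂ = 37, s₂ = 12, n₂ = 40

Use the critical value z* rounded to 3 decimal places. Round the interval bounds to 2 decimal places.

Both samples are large (n₁ = 35 ≥ 30, n₂ = 40 ≥ 30), so a z-interval for the difference of means applies.

Point estimate: x̄₁ - x̄₂ = 42 - 37 = 5

Standard error: SE = √(s₁²/n₁ + s₂²/n₂)
= √(8²/35 + 12²/40)
= √(1.828571 + 3.600000)
= 2.329929

For 95% confidence, z* = 1.96 (from standard normal table)
Margin of error: E = z* × SE = 1.96 × 2.329929 = 4.5667

Z-interval: (x̄₁ - x̄₂) ± E = 5 ± 4.5667 = (0.4333, 9.5667)

Rounded to 2 decimal places:

(0.43, 9.57)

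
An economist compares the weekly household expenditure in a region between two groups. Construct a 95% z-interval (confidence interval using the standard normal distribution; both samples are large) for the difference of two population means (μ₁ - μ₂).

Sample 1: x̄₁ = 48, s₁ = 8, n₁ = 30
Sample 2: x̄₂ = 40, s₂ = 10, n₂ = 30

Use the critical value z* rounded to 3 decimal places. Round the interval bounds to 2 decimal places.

Both samples are large (n₁ = 30 ≥ 30, n₂ = 30 ≥ 30), so a z-interval for the difference of means applies.

Point estimate: x̄₁ - x̄₂ = 48 - 40 = 8

Standard error: SE = √(s₁²/n₁ + s₂²/n₂)
= √(8²/30 + 10²/30)
= √(2.133333 + 3.333333)
= 2.338090

For 95% confidence, z* = 1.96 (from standard normal table)
Margin of error: E = z* × SE = 1.96 × 2.338090 = 4.5827

Z-interval: (x̄₁ - x̄₂) ± E = 8 ± 4.5827 = (3.4173, 12.5827)

Rounded to 2 decimal places:

(3.42, 12.58)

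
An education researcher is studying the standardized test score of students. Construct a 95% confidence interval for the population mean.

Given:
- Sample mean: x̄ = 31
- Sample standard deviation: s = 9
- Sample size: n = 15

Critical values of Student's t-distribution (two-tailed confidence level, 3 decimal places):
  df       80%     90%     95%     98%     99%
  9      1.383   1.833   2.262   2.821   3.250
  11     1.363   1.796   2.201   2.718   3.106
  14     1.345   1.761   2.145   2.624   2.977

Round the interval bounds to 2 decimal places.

The population standard deviation σ is unknown (only the sample standard deviation s is given), so use a t-interval with df = n - 1 = 15 - 1 = 14.

For 95% confidence with df = 14, t* = 2.145 (from t-table)

Standard error: SE = s/√n = 9/√15 = 2.323790

Margin of error: E = t* × SE = 2.145 × 2.323790 = 4.9845

T-interval: x̄ ± E = 31 ± 4.9845 = (26.0155, 35.9845)

Rounded to 2 decimal places:

(26.02, 35.98)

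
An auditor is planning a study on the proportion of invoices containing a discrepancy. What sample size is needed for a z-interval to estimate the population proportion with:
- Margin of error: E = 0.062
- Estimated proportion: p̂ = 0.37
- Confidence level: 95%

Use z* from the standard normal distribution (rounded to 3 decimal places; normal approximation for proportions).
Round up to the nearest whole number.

Using z* for proportion z-interval (normal approximation).

For 95% confidence, z* = 1.96 (from standard normal table)

Sample size formula for proportion z-interval: n = z*²p̂(1-p̂)/E²

n = 1.96² × 0.37 × 0.63 / 0.062²
  = 3.8416 × 0.2331 / 0.003844
  = 232.9545

Round up to the nearest whole number: n = 233

233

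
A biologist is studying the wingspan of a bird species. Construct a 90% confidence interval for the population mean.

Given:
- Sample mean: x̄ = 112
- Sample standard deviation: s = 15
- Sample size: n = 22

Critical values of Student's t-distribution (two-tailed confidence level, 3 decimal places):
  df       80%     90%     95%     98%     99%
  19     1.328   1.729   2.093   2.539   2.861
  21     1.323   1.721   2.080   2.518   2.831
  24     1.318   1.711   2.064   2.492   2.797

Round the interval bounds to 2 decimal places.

The population standard deviation σ is unknown (only the sample standard deviation s is given), so use a t-interval with df = n - 1 = 22 - 1 = 21.

For 90% confidence with df = 21, t* = 1.721 (from t-table)

Standard error: SE = s/√n = 15/√22 = 3.198011

Margin of error: E = t* × SE = 1.721 × 3.198011 = 5.5038

T-interval: x̄ ± E = 112 ± 5.5038 = (106.4962, 117.5038)

Rounded to 2 decimal places:

(106.50, 117.50)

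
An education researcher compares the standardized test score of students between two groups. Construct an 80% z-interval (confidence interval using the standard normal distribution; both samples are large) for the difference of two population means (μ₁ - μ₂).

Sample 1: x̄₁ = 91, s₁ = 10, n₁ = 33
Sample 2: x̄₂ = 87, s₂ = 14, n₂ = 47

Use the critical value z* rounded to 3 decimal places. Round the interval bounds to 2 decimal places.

Both samples are large (n₁ = 33 ≥ 30, n₂ = 47 ≥ 30), so a z-interval for the difference of means applies.

Point estimate: x̄₁ - x̄₂ = 91 - 87 = 4

Standard error: SE = √(s₁²/n₁ + s₂²/n₂)
= √(10²/33 + 14²/47)
= √(3.030303 + 4.170213)
= 2.683378

For 80% confidence, z* = 1.282 (from standard normal table)
Margin of error: E = z* × SE = 1.282 × 2.683378 = 3.4401

Z-interval: (x̄₁ - x̄₂) ± E = 4 ± 3.4401 = (0.5599, 7.4401)

Rounded to 2 decimal places:

(0.56, 7.44)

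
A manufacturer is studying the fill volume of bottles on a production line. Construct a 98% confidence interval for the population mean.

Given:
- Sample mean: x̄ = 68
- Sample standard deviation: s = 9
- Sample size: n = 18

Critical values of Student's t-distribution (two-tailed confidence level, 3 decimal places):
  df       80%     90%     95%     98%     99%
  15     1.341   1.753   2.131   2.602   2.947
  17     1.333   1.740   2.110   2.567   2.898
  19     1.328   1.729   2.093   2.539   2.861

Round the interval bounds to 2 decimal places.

The population standard deviation σ is unknown (only the sample standard deviation s is given), so use a t-interval with df = n - 1 = 18 - 1 = 17.

For 98% confidence with df = 17, t* = 2.567 (from t-table)

Standard error: SE = s/√n = 9/√18 = 2.121320

Margin of error: E = t* × SE = 2.567 × 2.121320 = 5.4454

T-interval: x̄ ± E = 68 ± 5.4454 = (62.5546, 73.4454)

Rounded to 2 decimal places:

(62.55, 73.45)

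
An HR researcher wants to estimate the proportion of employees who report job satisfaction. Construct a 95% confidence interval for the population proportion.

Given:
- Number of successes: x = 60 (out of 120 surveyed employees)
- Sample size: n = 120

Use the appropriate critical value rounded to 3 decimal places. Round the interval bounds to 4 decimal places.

Sample proportion: p̂ = 60/120 = 0.500000

Check conditions for normal approximation:
  np̂ = 60 ≥ 10 ✓
  n(1-p̂) = 60 ≥ 10 ✓

The sample is large enough, so use a z-interval (normal approximation) for the proportion.

For 95% confidence, z* = 1.96 (from standard normal table)

Standard error: SE = √(p̂(1-p̂)/n) = √(0.500000×0.500000/120) = 0.04564355

Margin of error: E = z* × SE = 1.96 × 0.04564355 = 0.089461

Z-interval: p̂ ± E = 0.500000 ± 0.089461 = (0.410539, 0.589461)

Rounded to 4 decimal places:

(0.4105, 0.5895)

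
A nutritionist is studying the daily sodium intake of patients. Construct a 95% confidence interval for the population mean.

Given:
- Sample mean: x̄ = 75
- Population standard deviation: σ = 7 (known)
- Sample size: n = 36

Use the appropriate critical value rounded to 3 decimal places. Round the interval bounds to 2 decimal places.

The population standard deviation σ is known, so use a z-interval (standard normal critical value).

For 95% confidence, z* = 1.96 (from standard normal table)

Standard error: SE = σ/√n = 7/√36 = 1.166667

Margin of error: E = z* × SE = 1.96 × 1.166667 = 2.2867

Z-interval: x̄ ± E = 75 ± 2.2867 = (72.7133, 77.2867)

Rounded to 2 decimal places:

(72.71, 77.29)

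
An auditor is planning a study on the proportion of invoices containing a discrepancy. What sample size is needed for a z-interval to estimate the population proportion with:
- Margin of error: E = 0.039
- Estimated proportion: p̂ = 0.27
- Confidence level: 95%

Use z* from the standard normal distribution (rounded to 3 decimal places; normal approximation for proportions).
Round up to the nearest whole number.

Using z* for proportion z-interval (normal approximation).

For 95% confidence, z* = 1.96 (from standard normal table)

Sample size formula for proportion z-interval: n = z*²p̂(1-p̂)/E²

n = 1.96² × 0.27 × 0.73 / 0.039²
  = 3.8416 × 0.1971 / 0.001521
  = 497.8168

Round up to the nearest whole number: n = 498

498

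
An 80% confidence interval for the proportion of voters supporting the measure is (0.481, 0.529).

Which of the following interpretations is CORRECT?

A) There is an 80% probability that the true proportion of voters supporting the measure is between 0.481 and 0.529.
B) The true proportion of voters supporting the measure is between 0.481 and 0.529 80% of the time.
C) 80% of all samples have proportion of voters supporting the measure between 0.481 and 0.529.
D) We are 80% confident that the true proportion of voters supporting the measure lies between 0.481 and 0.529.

A confidence interval represents our confidence in the procedure, not a probability statement about the parameter.

Key concept: If we repeated this sampling process many times and computed an 80% CI each time, about 80% of those intervals would contain the true population parameter.

For this specific interval (0.481, 0.529):
- Midpoint (point estimate): 0.505
- Margin of error: 0.024

The correct interpretation is the one stating confidence that the true parameter lies in the interval — option D.

D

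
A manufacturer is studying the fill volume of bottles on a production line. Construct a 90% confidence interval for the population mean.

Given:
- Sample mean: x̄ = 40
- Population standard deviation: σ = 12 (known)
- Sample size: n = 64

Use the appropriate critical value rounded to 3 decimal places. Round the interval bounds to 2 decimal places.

The population standard deviation σ is known, so use a z-interval (standard normal critical value).

For 90% confidence, z* = 1.645 (from standard normal table)

Standard error: SE = σ/√n = 12/√64 = 1.500000

Margin of error: E = z* × SE = 1.645 × 1.500000 = 2.4675

Z-interval: x̄ ± E = 40 ± 2.4675 = (37.5325, 42.4675)

Rounded to 2 decimal places:

(37.53, 42.47)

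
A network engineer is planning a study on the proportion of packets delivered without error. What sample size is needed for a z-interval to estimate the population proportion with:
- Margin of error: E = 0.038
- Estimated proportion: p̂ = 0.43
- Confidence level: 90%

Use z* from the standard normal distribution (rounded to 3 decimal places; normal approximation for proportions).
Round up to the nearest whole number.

Using z* for proportion z-interval (normal approximation).

For 90% confidence, z* = 1.645 (from standard normal table)

Sample size formula for proportion z-interval: n = z*²p̂(1-p̂)/E²

n = 1.645² × 0.43 × 0.57 / 0.038²
  = 2.706025 × 0.2451 / 0.001444
  = 459.3121

Round up to the nearest whole number: n = 460

460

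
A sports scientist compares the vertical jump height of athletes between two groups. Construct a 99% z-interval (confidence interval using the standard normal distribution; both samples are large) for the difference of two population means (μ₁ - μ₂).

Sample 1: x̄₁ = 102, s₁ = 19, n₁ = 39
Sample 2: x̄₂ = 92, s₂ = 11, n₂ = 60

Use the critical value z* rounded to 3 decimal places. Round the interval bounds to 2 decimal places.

Both samples are large (n₁ = 39 ≥ 30, n₂ = 60 ≥ 30), so a z-interval for the difference of means applies.

Point estimate: x̄₁ - x̄₂ = 102 - 92 = 10

Standard error: SE = √(s₁²/n₁ + s₂²/n₂)
= √(19²/39 + 11²/60)
= √(9.256410 + 2.016667)
= 3.357540

For 99% confidence, z* = 2.576 (from standard normal table)
Margin of error: E = z* × SE = 2.576 × 3.357540 = 8.6490

Z-interval: (x̄₁ - x̄₂) ± E = 10 ± 8.6490 = (1.3510, 18.6490)

Rounded to 2 decimal places:

(1.35, 18.65)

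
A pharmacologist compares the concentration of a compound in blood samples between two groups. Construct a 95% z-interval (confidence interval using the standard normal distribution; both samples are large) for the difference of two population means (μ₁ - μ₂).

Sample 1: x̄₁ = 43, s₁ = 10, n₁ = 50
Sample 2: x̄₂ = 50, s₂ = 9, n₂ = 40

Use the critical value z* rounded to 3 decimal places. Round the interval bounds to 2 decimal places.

Both samples are large (n₁ = 50 ≥ 30, n₂ = 40 ≥ 30), so a z-interval for the difference of means applies.

Point estimate: x̄₁ - x̄₂ = 43 - 50 = -7

Standard error: SE = √(s₁²/n₁ + s₂²/n₂)
= √(10²/50 + 9²/40)
= √(2.000000 + 2.025000)
= 2.006240

For 95% confidence, z* = 1.96 (from standard normal table)
Margin of error: E = z* × SE = 1.96 × 2.006240 = 3.9322

Z-interval: (x̄₁ - x̄₂) ± E = -7 ± 3.9322 = (-10.9322, -3.0678)

Rounded to 2 decimal places:

(-10.93, -3.07)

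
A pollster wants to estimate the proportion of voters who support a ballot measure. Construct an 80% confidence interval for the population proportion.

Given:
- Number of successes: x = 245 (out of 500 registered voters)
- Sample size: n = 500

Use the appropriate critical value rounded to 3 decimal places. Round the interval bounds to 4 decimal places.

Sample proportion: p̂ = 245/500 = 0.490000

Check conditions for normal approximation:
  np̂ = 245 ≥ 10 ✓
  n(1-p̂) = 255 ≥ 10 ✓

The sample is large enough, so use a z-interval (normal approximation) for the proportion.

For 80% confidence, z* = 1.282 (from standard normal table)

Standard error: SE = √(p̂(1-p̂)/n) = √(0.490000×0.510000/500) = 0.02235621

Margin of error: E = z* × SE = 1.282 × 0.02235621 = 0.028661

Z-interval: p̂ ± E = 0.490000 ± 0.028661 = (0.461339, 0.518661)

Rounded to 4 decimal places:

(0.4613, 0.5187)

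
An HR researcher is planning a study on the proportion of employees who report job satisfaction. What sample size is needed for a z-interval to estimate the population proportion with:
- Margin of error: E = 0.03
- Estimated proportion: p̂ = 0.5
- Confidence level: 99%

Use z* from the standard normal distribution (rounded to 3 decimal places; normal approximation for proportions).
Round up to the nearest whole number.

Using z* for proportion z-interval (normal approximation).

For 99% confidence, z* = 2.576 (from standard normal table)

Sample size formula for proportion z-interval: n = z*²p̂(1-p̂)/E²

n = 2.576² × 0.5 × 0.5 / 0.03²
  = 6.635776 × 0.25 / 0.0009
  = 1843.2711

Round up to the nearest whole number: n = 1844

1844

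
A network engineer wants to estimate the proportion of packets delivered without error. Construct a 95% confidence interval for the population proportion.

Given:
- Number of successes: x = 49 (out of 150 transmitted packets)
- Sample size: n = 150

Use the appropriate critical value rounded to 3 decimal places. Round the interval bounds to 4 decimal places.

Sample proportion: p̂ = 49/150 = 0.326667

Check conditions for normal approximation:
  np̂ = 49 ≥ 10 ✓
  n(1-p̂) = 101 ≥ 10 ✓

The sample is large enough, so use a z-interval (normal approximation) for the proportion.

For 95% confidence, z* = 1.96 (from standard normal table)

Standard error: SE = √(p̂(1-p̂)/n) = √(0.326667×0.673333/150) = 0.03829322

Margin of error: E = z* × SE = 1.96 × 0.03829322 = 0.075055

Z-interval: p̂ ± E = 0.326667 ± 0.075055 = (0.251612, 0.401721)

Rounded to 4 decimal places:

(0.2516, 0.4017)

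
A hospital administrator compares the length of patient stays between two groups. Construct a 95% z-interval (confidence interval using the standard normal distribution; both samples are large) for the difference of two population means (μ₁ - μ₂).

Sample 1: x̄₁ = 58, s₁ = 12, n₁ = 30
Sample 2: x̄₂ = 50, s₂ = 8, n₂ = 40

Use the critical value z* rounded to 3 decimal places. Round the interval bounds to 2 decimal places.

Both samples are large (n₁ = 30 ≥ 30, n₂ = 40 ≥ 30), so a z-interval for the difference of means applies.

Point estimate: x̄₁ - x̄₂ = 58 - 50 = 8

Standard error: SE = √(s₁²/n₁ + s₂²/n₂)
= √(12²/30 + 8²/40)
= √(4.800000 + 1.600000)
= 2.529822

For 95% confidence, z* = 1.96 (from standard normal table)
Margin of error: E = z* × SE = 1.96 × 2.529822 = 4.9585

Z-interval: (x̄₁ - x̄₂) ± E = 8 ± 4.9585 = (3.0415, 12.9585)

Rounded to 2 decimal places:

(3.04, 12.96)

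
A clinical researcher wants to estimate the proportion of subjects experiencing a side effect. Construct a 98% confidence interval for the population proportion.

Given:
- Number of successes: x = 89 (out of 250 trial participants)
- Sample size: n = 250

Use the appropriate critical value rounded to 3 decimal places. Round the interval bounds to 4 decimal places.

Sample proportion: p̂ = 89/250 = 0.356000

Check conditions for normal approximation:
  np̂ = 89 ≥ 10 ✓
  n(1-p̂) = 161 ≥ 10 ✓

The sample is large enough, so use a z-interval (normal approximation) for the proportion.

For 98% confidence, z* = 2.326 (from standard normal table)

Standard error: SE = √(p̂(1-p̂)/n) = √(0.356000×0.644000/250) = 0.03028293

Margin of error: E = z* × SE = 2.326 × 0.03028293 = 0.070438

Z-interval: p̂ ± E = 0.356000 ± 0.070438 = (0.285562, 0.426438)

Rounded to 4 decimal places:

(0.2856, 0.4264)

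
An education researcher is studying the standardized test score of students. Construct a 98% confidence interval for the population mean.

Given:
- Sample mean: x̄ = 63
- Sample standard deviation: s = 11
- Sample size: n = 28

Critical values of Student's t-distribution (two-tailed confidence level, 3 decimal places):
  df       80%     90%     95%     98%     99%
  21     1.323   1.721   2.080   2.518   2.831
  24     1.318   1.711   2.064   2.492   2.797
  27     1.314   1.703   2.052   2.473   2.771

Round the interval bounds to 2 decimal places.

The population standard deviation σ is unknown (only the sample standard deviation s is given), so use a t-interval with df = n - 1 = 28 - 1 = 27.

For 98% confidence with df = 27, t* = 2.473 (from t-table)

Standard error: SE = s/√n = 11/√28 = 2.078805

Margin of error: E = t* × SE = 2.473 × 2.078805 = 5.1409

T-interval: x̄ ± E = 63 ± 5.1409 = (57.8591, 68.1409)

Rounded to 2 decimal places:

(57.86, 68.14)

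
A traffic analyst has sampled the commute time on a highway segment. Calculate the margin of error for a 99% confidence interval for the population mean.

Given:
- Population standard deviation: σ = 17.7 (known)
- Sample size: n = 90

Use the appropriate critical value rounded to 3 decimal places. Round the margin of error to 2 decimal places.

The population standard deviation σ is known, so use the z-interval margin of error formula.

For 99% confidence, z* = 2.576 (from standard normal table)

Margin of error formula for z-interval: E = z* × σ/√n

E = 2.576 × 17.7/√90
  = 2.576 × 1.865744
  = 4.8062

Rounded to 2 decimal places:

4.81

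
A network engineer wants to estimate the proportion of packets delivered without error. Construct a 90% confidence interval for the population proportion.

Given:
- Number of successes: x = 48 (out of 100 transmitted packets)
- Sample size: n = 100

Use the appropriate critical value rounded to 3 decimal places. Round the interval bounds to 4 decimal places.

Sample proportion: p̂ = 48/100 = 0.480000

Check conditions for normal approximation:
  np̂ = 48 ≥ 10 ✓
  n(1-p̂) = 52 ≥ 10 ✓

The sample is large enough, so use a z-interval (normal approximation) for the proportion.

For 90% confidence, z* = 1.645 (from standard normal table)

Standard error: SE = √(p̂(1-p̂)/n) = √(0.480000×0.520000/100) = 0.04995998

Margin of error: E = z* × SE = 1.645 × 0.04995998 = 0.082184

Z-interval: p̂ ± E = 0.480000 ± 0.082184 = (0.397816, 0.562184)

Rounded to 4 decimal places:

(0.3978, 0.5622)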